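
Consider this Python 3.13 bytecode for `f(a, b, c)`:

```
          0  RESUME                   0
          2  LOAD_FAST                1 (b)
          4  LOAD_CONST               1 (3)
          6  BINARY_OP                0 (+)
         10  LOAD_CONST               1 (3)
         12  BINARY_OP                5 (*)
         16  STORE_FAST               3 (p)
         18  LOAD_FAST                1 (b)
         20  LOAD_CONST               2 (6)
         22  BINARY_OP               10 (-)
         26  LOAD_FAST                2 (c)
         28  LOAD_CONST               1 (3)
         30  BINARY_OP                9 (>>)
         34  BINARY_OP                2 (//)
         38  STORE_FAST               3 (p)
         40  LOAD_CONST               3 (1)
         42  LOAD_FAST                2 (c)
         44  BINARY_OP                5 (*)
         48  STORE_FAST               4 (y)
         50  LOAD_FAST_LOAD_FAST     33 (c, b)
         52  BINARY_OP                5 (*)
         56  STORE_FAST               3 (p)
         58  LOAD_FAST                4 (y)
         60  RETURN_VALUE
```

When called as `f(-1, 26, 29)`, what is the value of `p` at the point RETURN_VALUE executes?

754

LOAD_FAST b → push 26. Stack: [26]
LOAD_CONST → push 3. Stack: [26, 3]
BINARY_OP + → 26 + 3 = 29. Stack: [29]
LOAD_CONST → push 3. Stack: [29, 3]
BINARY_OP * → 29 * 3 = 87. Stack: [87]
STORE_FAST p → p=87. Stack: []
LOAD_FAST b → push 26. Stack: [26]
LOAD_CONST → push 6. Stack: [26, 6]
BINARY_OP - → 26 - 6 = 20. Stack: [20]
LOAD_FAST c → push 29. Stack: [20, 29]
LOAD_CONST → push 3. Stack: [20, 29, 3]
BINARY_OP >> → 29 >> 3 = 3. Stack: [20, 3]
BINARY_OP // → 20 // 3 = 6. Stack: [6]
STORE_FAST p → p=6. Stack: []
LOAD_CONST → push 1. Stack: [1]
LOAD_FAST c → push 29. Stack: [1, 29]
BINARY_OP * → 1 * 29 = 29. Stack: [29]
STORE_FAST y → y=29. Stack: []
LOAD_FAST_LOAD_FAST c,b → push 29,26. Stack: [29, 26]
BINARY_OP * → 29 * 26 = 754. Stack: [754]
STORE_FAST p → p=754. Stack: []
LOAD_FAST y → push 29. Stack: [29]
RETURN_VALUE → return 29.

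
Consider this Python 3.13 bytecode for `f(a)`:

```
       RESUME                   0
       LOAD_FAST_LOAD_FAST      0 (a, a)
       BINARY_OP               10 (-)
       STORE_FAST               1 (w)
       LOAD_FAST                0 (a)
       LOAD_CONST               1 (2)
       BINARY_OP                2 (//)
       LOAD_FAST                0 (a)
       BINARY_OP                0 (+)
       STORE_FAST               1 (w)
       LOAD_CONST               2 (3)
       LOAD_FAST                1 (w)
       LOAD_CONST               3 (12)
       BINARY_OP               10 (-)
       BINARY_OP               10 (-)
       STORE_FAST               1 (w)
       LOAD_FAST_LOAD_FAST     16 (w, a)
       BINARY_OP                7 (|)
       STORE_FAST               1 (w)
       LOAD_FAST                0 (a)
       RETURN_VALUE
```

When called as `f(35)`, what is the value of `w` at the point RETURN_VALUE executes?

LOAD_FAST_LOAD_FAST a,a → push 35,35. Stack: [35, 35]
BINARY_OP - → 35 - 35 = 0. Stack: [0]
STORE_FAST w → w=0. Stack: []
LOAD_FAST a → push 35. Stack: [35]
LOAD_CONST → push 2. Stack: [35, 2]
BINARY_OP // → 35 // 2 = 17. Stack: [17]
LOAD_FAST a → push 35. Stack: [17, 35]
BINARY_OP + → 17 + 35 = 52. Stack: [52]
STORE_FAST w → w=52. Stack: []
LOAD_CONST → push 3. Stack: [3]
LOAD_FAST w → push 52. Stack: [3, 52]
LOAD_CONST → push 12. Stack: [3, 52, 12]
BINARY_OP - → 52 - 12 = 40. Stack: [3, 40]
BINARY_OP - → 3 - 40 = -37. Stack: [-37]
STORE_FAST w → w=-37. Stack: []
LOAD_FAST_LOAD_FAST w,a → push -37,35. Stack: [-37, 35]
BINARY_OP | → -37 | 35 = -5. Stack: [-5]
STORE_FAST w → w=-5. Stack: []
LOAD_FAST a → push 35. Stack: [35]
RETURN_VALUE → return 35.

-5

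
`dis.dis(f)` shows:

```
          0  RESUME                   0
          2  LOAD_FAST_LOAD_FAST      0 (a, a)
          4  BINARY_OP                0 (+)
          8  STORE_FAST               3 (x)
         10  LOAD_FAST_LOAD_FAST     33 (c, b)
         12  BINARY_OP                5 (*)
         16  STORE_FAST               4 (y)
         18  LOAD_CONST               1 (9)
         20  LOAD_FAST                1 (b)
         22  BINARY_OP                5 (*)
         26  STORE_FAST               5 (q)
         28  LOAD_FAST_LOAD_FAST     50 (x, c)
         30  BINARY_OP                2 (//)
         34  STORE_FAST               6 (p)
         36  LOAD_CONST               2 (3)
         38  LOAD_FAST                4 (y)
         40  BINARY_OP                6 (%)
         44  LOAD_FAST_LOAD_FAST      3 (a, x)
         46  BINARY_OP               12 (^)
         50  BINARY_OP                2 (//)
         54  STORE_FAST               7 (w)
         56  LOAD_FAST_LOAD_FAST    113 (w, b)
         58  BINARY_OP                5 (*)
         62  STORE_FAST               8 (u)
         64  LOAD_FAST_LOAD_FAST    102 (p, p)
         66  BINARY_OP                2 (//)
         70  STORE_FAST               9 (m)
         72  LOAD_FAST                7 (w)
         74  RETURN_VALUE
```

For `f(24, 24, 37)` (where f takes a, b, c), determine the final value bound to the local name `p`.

1

LOAD_FAST_LOAD_FAST a,a → push 24,24. Stack: [24, 24]
BINARY_OP + → 24 + 24 = 48. Stack: [48]
STORE_FAST x → x=48. Stack: []
LOAD_FAST_LOAD_FAST c,b → push 37,24. Stack: [37, 24]
BINARY_OP * → 37 * 24 = 888. Stack: [888]
STORE_FAST y → y=888. Stack: []
LOAD_CONST → push 9. Stack: [9]
LOAD_FAST b → push 24. Stack: [9, 24]
BINARY_OP * → 9 * 24 = 216. Stack: [216]
STORE_FAST q → q=216. Stack: []
LOAD_FAST_LOAD_FAST x,c → push 48,37. Stack: [48, 37]
BINARY_OP // → 48 // 37 = 1. Stack: [1]
STORE_FAST p → p=1. Stack: []
LOAD_CONST → push 3. Stack: [3]
LOAD_FAST y → push 888. Stack: [3, 888]
BINARY_OP % → 3 % 888 = 3. Stack: [3]
LOAD_FAST_LOAD_FAST a,x → push 24,48. Stack: [3, 24, 48]
BINARY_OP ^ → 24 ^ 48 = 40. Stack: [3, 40]
BINARY_OP // → 3 // 40 = 0. Stack: [0]
STORE_FAST w → w=0. Stack: []
LOAD_FAST_LOAD_FAST w,b → push 0,24. Stack: [0, 24]
BINARY_OP * → 0 * 24 = 0. Stack: [0]
STORE_FAST u → u=0. Stack: []
LOAD_FAST_LOAD_FAST p,p → push 1,1. Stack: [1, 1]
BINARY_OP // → 1 // 1 = 1. Stack: [1]
STORE_FAST m → m=1. Stack: []
LOAD_FAST w → push 0. Stack: [0]
RETURN_VALUE → return 0.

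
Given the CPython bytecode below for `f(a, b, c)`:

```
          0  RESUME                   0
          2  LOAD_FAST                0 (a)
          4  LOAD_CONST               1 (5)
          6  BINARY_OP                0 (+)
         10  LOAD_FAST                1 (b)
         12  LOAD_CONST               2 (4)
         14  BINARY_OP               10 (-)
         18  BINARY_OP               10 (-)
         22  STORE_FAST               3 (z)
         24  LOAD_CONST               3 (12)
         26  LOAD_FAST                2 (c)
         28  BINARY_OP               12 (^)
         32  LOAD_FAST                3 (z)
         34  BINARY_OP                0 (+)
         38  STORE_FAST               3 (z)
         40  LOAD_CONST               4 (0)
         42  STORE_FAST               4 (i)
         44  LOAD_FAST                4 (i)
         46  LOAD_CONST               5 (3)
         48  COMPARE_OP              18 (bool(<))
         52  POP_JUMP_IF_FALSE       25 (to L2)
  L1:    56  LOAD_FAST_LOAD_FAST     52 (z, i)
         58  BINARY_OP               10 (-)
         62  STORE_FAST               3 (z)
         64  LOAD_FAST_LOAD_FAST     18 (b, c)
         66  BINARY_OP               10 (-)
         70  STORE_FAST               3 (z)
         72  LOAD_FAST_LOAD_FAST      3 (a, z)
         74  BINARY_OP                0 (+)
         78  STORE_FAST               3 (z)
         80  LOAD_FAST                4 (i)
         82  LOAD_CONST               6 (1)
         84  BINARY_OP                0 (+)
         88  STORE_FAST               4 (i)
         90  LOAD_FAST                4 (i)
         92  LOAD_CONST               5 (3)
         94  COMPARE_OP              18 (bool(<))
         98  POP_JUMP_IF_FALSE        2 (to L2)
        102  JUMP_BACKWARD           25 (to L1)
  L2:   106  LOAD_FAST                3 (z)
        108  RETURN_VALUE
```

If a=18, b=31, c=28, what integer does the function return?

21

LOAD_FAST a → push 18
LOAD_CONST → push 5
BINARY_OP + → 18 + 5 = 23
LOAD_FAST b → push 31
LOAD_CONST → push 4
BINARY_OP - → 31 - 4 = 27
BINARY_OP - → 23 - 27 = -4
STORE_FAST z → z=-4
LOAD_CONST → push 12
LOAD_FAST c → push 28
BINARY_OP ^ → 12 ^ 28 = 16
LOAD_FAST z → push -4
BINARY_OP + → 16 + -4 = 12
STORE_FAST z → z=12
LOAD_CONST → push 0
STORE_FAST i → i=0
LOAD_FAST i → push 0
LOAD_CONST → push 3
COMPARE_OP bool(<) → 0 vs 3 = True
POP_JUMP_IF_FALSE → pop True; no jump
LOAD_FAST_LOAD_FAST z,i → push 12,0
BINARY_OP - → 12 - 0 = 12
STORE_FAST z → z=12
LOAD_FAST_LOAD_FAST b,c → push 31,28
BINARY_OP - → 31 - 28 = 3
STORE_FAST z → z=3
LOAD_FAST_LOAD_FAST a,z → push 18,3
BINARY_OP + → 18 + 3 = 21
STORE_FAST z → z=21
LOAD_FAST i → push 0
LOAD_CONST → push 1
BINARY_OP + → 0 + 1 = 1
STORE_FAST i → i=1
LOAD_FAST i → push 1
LOAD_CONST → push 3
COMPARE_OP bool(<) → 1 vs 3 = True
POP_JUMP_IF_FALSE → pop True; no jump
LOAD_FAST_LOAD_FAST z,i → push 21,1
BINARY_OP - → 21 - 1 = 20
STORE_FAST z → z=20
LOAD_FAST_LOAD_FAST b,c → push 31,28
BINARY_OP - → 31 - 28 = 3
STORE_FAST z → z=3
LOAD_FAST_LOAD_FAST a,z → push 18,3
BINARY_OP + → 18 + 3 = 21
STORE_FAST z → z=21
LOAD_FAST i → push 1
LOAD_CONST → push 1
BINARY_OP + → 1 + 1 = 2
STORE_FAST i → i=2
LOAD_FAST i → push 2
LOAD_CONST → push 3
COMPARE_OP bool(<) → 2 vs 3 = True
POP_JUMP_IF_FALSE → pop True; no jump
LOAD_FAST_LOAD_FAST z,i → push 21,2
BINARY_OP - → 21 - 2 = 19
STORE_FAST z → z=19
LOAD_FAST_LOAD_FAST b,c → push 31,28
BINARY_OP - → 31 - 28 = 3
STORE_FAST z → z=3
LOAD_FAST_LOAD_FAST a,z → push 18,3
BINARY_OP + → 18 + 3 = 21
STORE_FAST z → z=21
LOAD_FAST i → push 2
LOAD_CONST → push 1
BINARY_OP + → 2 + 1 = 3
STORE_FAST i → i=3
LOAD_FAST i → push 3
LOAD_CONST → push 3
COMPARE_OP bool(<) → 3 vs 3 = False
POP_JUMP_IF_FALSE → pop False; jump
LOAD_FAST z → push 21
RETURN_VALUE → return 21.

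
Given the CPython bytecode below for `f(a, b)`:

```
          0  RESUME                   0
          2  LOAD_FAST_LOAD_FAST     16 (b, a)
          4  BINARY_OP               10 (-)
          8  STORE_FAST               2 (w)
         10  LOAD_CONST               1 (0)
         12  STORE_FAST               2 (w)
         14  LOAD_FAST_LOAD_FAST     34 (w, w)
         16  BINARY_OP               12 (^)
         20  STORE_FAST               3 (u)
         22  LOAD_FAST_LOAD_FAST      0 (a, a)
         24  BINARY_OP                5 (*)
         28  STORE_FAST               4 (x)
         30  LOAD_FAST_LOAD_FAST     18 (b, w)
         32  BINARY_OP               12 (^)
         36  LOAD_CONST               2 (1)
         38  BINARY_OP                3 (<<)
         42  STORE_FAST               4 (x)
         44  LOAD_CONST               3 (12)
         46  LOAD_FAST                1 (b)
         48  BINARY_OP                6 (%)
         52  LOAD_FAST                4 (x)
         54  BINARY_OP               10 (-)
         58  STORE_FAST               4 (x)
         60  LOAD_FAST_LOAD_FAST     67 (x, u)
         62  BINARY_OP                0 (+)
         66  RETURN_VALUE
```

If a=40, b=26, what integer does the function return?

-40

LOAD_FAST_LOAD_FAST b,a → push 26,40. Stack: [26, 40]
BINARY_OP - → 26 - 40 = -14. Stack: [-14]
STORE_FAST w → w=-14. Stack: []
LOAD_CONST → push 0. Stack: [0]
STORE_FAST w → w=0. Stack: []
LOAD_FAST_LOAD_FAST w,w → push 0,0. Stack: [0, 0]
BINARY_OP ^ → 0 ^ 0 = 0. Stack: [0]
STORE_FAST u → u=0. Stack: []
LOAD_FAST_LOAD_FAST a,a → push 40,40. Stack: [40, 40]
BINARY_OP * → 40 * 40 = 1600. Stack: [1600]
STORE_FAST x → x=1600. Stack: []
LOAD_FAST_LOAD_FAST b,w → push 26,0. Stack: [26, 0]
BINARY_OP ^ → 26 ^ 0 = 26. Stack: [26]
LOAD_CONST → push 1. Stack: [26, 1]
BINARY_OP << → 26 << 1 = 52. Stack: [52]
STORE_FAST x → x=52. Stack: []
LOAD_CONST → push 12. Stack: [12]
LOAD_FAST b → push 26. Stack: [12, 26]
BINARY_OP % → 12 % 26 = 12. Stack: [12]
LOAD_FAST x → push 52. Stack: [12, 52]
BINARY_OP - → 12 - 52 = -40. Stack: [-40]
STORE_FAST x → x=-40. Stack: []
LOAD_FAST_LOAD_FAST x,u → push -40,0. Stack: [-40, 0]
BINARY_OP + → -40 + 0 = -40. Stack: [-40]
RETURN_VALUE → return -40.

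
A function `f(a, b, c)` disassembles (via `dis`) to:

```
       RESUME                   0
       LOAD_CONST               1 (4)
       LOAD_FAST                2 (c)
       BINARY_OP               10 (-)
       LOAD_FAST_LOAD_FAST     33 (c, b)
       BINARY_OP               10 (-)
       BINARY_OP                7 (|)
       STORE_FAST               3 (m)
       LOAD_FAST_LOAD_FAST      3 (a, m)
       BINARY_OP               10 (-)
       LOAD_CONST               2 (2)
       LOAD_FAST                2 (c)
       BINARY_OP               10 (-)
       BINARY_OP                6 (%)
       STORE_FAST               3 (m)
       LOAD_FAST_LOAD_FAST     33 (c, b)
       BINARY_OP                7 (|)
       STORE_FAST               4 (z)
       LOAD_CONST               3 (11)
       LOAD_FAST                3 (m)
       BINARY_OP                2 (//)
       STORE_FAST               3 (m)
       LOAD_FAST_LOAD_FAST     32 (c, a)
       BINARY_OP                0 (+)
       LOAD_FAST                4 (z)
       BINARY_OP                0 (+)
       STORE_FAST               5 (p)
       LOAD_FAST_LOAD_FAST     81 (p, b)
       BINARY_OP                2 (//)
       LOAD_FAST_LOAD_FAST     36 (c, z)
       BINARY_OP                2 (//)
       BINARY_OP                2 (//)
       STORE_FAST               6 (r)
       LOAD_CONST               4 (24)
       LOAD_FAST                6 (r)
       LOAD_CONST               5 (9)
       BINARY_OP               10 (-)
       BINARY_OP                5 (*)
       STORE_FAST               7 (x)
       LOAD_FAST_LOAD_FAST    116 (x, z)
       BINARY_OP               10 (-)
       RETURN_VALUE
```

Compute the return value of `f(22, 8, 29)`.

-5

LOAD_CONST → push 4. Stack: [4]
LOAD_FAST c → push 29. Stack: [4, 29]
BINARY_OP - → 4 - 29 = -25. Stack: [-25]
LOAD_FAST_LOAD_FAST c,b → push 29,8. Stack: [-25, 29, 8]
BINARY_OP - → 29 - 8 = 21. Stack: [-25, 21]
BINARY_OP | → -25 | 21 = -9. Stack: [-9]
STORE_FAST m → m=-9. Stack: []
LOAD_FAST_LOAD_FAST a,m → push 22,-9. Stack: [22, -9]
BINARY_OP - → 22 - -9 = 31. Stack: [31]
LOAD_CONST → push 2. Stack: [31, 2]
LOAD_FAST c → push 29. Stack: [31, 2, 29]
BINARY_OP - → 2 - 29 = -27. Stack: [31, -27]
BINARY_OP % → 31 % -27 = -23. Stack: [-23]
STORE_FAST m → m=-23. Stack: []
LOAD_FAST_LOAD_FAST c,b → push 29,8. Stack: [29, 8]
BINARY_OP | → 29 | 8 = 29. Stack: [29]
STORE_FAST z → z=29. Stack: []
LOAD_CONST → push 11. Stack: [11]
LOAD_FAST m → push -23. Stack: [11, -23]
BINARY_OP // → 11 // -23 = -1. Stack: [-1]
STORE_FAST m → m=-1. Stack: []
LOAD_FAST_LOAD_FAST c,a → push 29,22. Stack: [29, 22]
BINARY_OP + → 29 + 22 = 51. Stack: [51]
LOAD_FAST z → push 29. Stack: [51, 29]
BINARY_OP + → 51 + 29 = 80. Stack: [80]
STORE_FAST p → p=80. Stack: []
LOAD_FAST_LOAD_FAST p,b → push 80,8. Stack: [80, 8]
BINARY_OP // → 80 // 8 = 10. Stack: [10]
LOAD_FAST_LOAD_FAST c,z → push 29,29. Stack: [10, 29, 29]
BINARY_OP // → 29 // 29 = 1. Stack: [10, 1]
BINARY_OP // → 10 // 1 = 10. Stack: [10]
STORE_FAST r → r=10. Stack: []
LOAD_CONST → push 24. Stack: [24]
LOAD_FAST r → push 10. Stack: [24, 10]
LOAD_CONST → push 9. Stack: [24, 10, 9]
BINARY_OP - → 10 - 9 = 1. Stack: [24, 1]
BINARY_OP * → 24 * 1 = 24. Stack: [24]
STORE_FAST x → x=24. Stack: []
LOAD_FAST_LOAD_FAST x,z → push 24,29. Stack: [24, 29]
BINARY_OP - → 24 - 29 = -5. Stack: [-5]
RETURN_VALUE → return -5.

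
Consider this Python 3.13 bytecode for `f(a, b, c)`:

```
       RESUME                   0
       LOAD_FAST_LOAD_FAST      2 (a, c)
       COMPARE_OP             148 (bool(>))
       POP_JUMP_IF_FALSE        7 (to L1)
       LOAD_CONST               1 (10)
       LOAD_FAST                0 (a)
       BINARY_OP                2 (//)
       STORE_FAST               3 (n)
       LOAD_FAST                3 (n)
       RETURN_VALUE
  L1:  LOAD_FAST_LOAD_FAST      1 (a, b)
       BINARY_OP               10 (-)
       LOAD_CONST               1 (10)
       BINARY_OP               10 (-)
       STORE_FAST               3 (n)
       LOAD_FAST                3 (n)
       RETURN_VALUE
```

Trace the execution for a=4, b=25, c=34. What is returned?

LOAD_FAST_LOAD_FAST a,c → push 4,34. Stack: [4, 34]
COMPARE_OP bool(>) → 4 vs 34 = False. Stack: [False]
POP_JUMP_IF_FALSE → pop False; jump. Stack: []
LOAD_FAST_LOAD_FAST a,b → push 4,25. Stack: [4, 25]
BINARY_OP - → 4 - 25 = -21. Stack: [-21]
LOAD_CONST → push 10. Stack: [-21, 10]
BINARY_OP - → -21 - 10 = -31. Stack: [-31]
STORE_FAST n → n=-31. Stack: []
LOAD_FAST n → push -31. Stack: [-31]
RETURN_VALUE → return -31.

-31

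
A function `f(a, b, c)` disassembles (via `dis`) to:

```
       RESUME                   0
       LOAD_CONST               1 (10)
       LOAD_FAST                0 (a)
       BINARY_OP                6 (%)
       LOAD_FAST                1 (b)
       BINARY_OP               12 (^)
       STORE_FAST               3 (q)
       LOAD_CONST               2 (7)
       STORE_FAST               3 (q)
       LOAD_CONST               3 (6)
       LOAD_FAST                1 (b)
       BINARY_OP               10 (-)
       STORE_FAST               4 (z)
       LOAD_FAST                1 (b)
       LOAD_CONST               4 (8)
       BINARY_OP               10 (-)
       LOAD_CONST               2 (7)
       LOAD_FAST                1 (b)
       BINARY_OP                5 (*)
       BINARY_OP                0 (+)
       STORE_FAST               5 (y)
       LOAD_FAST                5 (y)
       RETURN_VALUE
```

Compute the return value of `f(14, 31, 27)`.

LOAD_CONST → push 10. Stack: [10]
LOAD_FAST a → push 14. Stack: [10, 14]
BINARY_OP % → 10 % 14 = 10. Stack: [10]
LOAD_FAST b → push 31. Stack: [10, 31]
BINARY_OP ^ → 10 ^ 31 = 21. Stack: [21]
STORE_FAST q → q=21. Stack: []
LOAD_CONST → push 7. Stack: [7]
STORE_FAST q → q=7. Stack: []
LOAD_CONST → push 6. Stack: [6]
LOAD_FAST b → push 31. Stack: [6, 31]
BINARY_OP - → 6 - 31 = -25. Stack: [-25]
STORE_FAST z → z=-25. Stack: []
LOAD_FAST b → push 31. Stack: [31]
LOAD_CONST → push 8. Stack: [31, 8]
BINARY_OP - → 31 - 8 = 23. Stack: [23]
LOAD_CONST → push 7. Stack: [23, 7]
LOAD_FAST b → push 31. Stack: [23, 7, 31]
BINARY_OP * → 7 * 31 = 217. Stack: [23, 217]
BINARY_OP + → 23 + 217 = 240. Stack: [240]
STORE_FAST y → y=240. Stack: []
LOAD_FAST y → push 240. Stack: [240]
RETURN_VALUE → return 240.

240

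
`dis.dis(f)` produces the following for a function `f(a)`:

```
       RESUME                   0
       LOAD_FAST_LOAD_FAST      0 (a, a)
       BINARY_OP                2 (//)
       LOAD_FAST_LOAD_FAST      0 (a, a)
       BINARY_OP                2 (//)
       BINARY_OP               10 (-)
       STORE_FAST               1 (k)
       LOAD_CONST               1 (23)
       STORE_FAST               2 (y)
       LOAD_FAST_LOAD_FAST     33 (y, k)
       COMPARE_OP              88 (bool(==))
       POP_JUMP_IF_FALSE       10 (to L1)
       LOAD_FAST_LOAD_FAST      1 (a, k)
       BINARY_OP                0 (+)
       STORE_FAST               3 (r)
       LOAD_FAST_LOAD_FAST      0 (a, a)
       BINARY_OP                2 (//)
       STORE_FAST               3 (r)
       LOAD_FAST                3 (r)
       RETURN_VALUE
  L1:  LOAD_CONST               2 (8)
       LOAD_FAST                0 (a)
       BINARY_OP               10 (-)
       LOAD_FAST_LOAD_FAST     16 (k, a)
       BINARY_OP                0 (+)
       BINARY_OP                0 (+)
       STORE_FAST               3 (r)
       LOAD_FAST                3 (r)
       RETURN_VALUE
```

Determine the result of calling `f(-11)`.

8

LOAD_FAST_LOAD_FAST a,a → push -11,-11. Stack: [-11, -11]
BINARY_OP // → -11 // -11 = 1. Stack: [1]
LOAD_FAST_LOAD_FAST a,a → push -11,-11. Stack: [1, -11, -11]
BINARY_OP // → -11 // -11 = 1. Stack: [1, 1]
BINARY_OP - → 1 - 1 = 0. Stack: [0]
STORE_FAST k → k=0. Stack: []
LOAD_CONST → push 23. Stack: [23]
STORE_FAST y → y=23. Stack: []
LOAD_FAST_LOAD_FAST y,k → push 23,0. Stack: [23, 0]
COMPARE_OP bool(==) → 23 vs 0 = False. Stack: [False]
POP_JUMP_IF_FALSE → pop False; jump. Stack: []
LOAD_CONST → push 8. Stack: [8]
LOAD_FAST a → push -11. Stack: [8, -11]
BINARY_OP - → 8 - -11 = 19. Stack: [19]
LOAD_FAST_LOAD_FAST k,a → push 0,-11. Stack: [19, 0, -11]
BINARY_OP + → 0 + -11 = -11. Stack: [19, -11]
BINARY_OP + → 19 + -11 = 8. Stack: [8]
STORE_FAST r → r=8. Stack: []
LOAD_FAST r → push 8. Stack: [8]
RETURN_VALUE → return 8.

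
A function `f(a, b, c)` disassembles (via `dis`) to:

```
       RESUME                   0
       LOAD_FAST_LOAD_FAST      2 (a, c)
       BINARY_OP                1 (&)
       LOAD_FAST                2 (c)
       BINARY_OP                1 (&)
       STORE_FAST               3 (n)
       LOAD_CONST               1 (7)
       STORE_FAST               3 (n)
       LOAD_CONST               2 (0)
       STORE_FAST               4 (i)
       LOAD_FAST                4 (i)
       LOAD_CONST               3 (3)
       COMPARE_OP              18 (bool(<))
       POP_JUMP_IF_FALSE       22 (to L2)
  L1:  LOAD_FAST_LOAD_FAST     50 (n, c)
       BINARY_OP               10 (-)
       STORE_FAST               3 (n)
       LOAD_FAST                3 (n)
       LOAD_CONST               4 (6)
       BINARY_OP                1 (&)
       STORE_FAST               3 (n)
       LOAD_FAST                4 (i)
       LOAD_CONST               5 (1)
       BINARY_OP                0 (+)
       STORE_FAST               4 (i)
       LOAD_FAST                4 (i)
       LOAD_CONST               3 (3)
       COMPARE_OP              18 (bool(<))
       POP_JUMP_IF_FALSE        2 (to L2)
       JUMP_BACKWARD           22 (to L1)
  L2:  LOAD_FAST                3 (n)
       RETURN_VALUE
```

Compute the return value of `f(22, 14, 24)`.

6

LOAD_FAST_LOAD_FAST a,c → push 22,24. Stack: [22, 24]
BINARY_OP & → 22 & 24 = 16. Stack: [16]
LOAD_FAST c → push 24. Stack: [16, 24]
BINARY_OP & → 16 & 24 = 16. Stack: [16]
STORE_FAST n → n=16. Stack: []
LOAD_CONST → push 7. Stack: [7]
STORE_FAST n → n=7. Stack: []
LOAD_CONST → push 0. Stack: [0]
STORE_FAST i → i=0. Stack: []
LOAD_FAST i → push 0. Stack: [0]
LOAD_CONST → push 3. Stack: [0, 3]
COMPARE_OP bool(<) → 0 vs 3 = True. Stack: [True]
POP_JUMP_IF_FALSE → pop True; no jump. Stack: []
LOAD_FAST_LOAD_FAST n,c → push 7,24. Stack: [7, 24]
BINARY_OP - → 7 - 24 = -17. Stack: [-17]
STORE_FAST n → n=-17. Stack: []
LOAD_FAST n → push -17. Stack: [-17]
LOAD_CONST → push 6. Stack: [-17, 6]
BINARY_OP & → -17 & 6 = 6. Stack: [6]
STORE_FAST n → n=6. Stack: []
LOAD_FAST i → push 0. Stack: [0]
LOAD_CONST → push 1. Stack: [0, 1]
BINARY_OP + → 0 + 1 = 1. Stack: [1]
STORE_FAST i → i=1. Stack: []
LOAD_FAST i → push 1. Stack: [1]
LOAD_CONST → push 3. Stack: [1, 3]
COMPARE_OP bool(<) → 1 vs 3 = True. Stack: [True]
POP_JUMP_IF_FALSE → pop True; no jump. Stack: []
LOAD_FAST_LOAD_FAST n,c → push 6,24. Stack: [6, 24]
BINARY_OP - → 6 - 24 = -18. Stack: [-18]
STORE_FAST n → n=-18. Stack: []
LOAD_FAST n → push -18. Stack: [-18]
LOAD_CONST → push 6. Stack: [-18, 6]
BINARY_OP & → -18 & 6 = 6. Stack: [6]
STORE_FAST n → n=6. Stack: []
LOAD_FAST i → push 1. Stack: [1]
LOAD_CONST → push 1. Stack: [1, 1]
BINARY_OP + → 1 + 1 = 2. Stack: [2]
STORE_FAST i → i=2. Stack: []
LOAD_FAST i → push 2. Stack: [2]
LOAD_CONST → push 3. Stack: [2, 3]
COMPARE_OP bool(<) → 2 vs 3 = True. Stack: [True]
POP_JUMP_IF_FALSE → pop True; no jump. Stack: []
LOAD_FAST_LOAD_FAST n,c → push 6,24. Stack: [6, 24]
BINARY_OP - → 6 - 24 = -18. Stack: [-18]
STORE_FAST n → n=-18. Stack: []
LOAD_FAST n → push -18. Stack: [-18]
LOAD_CONST → push 6. Stack: [-18, 6]
BINARY_OP & → -18 & 6 = 6. Stack: [6]
STORE_FAST n → n=6. Stack: []
LOAD_FAST i → push 2. Stack: [2]
LOAD_CONST → push 1. Stack: [2, 1]
BINARY_OP + → 2 + 1 = 3. Stack: [3]
STORE_FAST i → i=3. Stack: []
LOAD_FAST i → push 3. Stack: [3]
LOAD_CONST → push 3. Stack: [3, 3]
COMPARE_OP bool(<) → 3 vs 3 = False. Stack: [False]
POP_JUMP_IF_FALSE → pop False; jump. Stack: []
LOAD_FAST n → push 6. Stack: [6]
RETURN_VALUE → return 6.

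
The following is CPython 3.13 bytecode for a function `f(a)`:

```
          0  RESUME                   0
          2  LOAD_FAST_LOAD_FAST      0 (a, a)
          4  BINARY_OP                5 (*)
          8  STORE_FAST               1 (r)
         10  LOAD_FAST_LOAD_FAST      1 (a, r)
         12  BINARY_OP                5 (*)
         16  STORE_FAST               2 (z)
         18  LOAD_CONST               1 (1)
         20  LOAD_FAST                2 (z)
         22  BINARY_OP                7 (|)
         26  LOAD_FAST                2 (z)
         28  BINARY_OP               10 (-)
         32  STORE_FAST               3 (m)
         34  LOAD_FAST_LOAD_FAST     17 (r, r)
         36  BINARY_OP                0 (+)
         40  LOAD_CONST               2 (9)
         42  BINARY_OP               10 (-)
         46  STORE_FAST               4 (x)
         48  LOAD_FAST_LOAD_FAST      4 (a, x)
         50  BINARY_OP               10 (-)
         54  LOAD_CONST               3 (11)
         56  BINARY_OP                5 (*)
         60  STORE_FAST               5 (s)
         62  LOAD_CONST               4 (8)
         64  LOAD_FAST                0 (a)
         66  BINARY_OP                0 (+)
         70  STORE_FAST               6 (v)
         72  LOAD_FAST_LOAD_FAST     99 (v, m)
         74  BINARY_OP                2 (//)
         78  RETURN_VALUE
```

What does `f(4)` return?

12

LOAD_FAST_LOAD_FAST a,a → push 4,4. Stack: [4, 4]
BINARY_OP * → 4 * 4 = 16. Stack: [16]
STORE_FAST r → r=16. Stack: []
LOAD_FAST_LOAD_FAST a,r → push 4,16. Stack: [4, 16]
BINARY_OP * → 4 * 16 = 64. Stack: [64]
STORE_FAST z → z=64. Stack: []
LOAD_CONST → push 1. Stack: [1]
LOAD_FAST z → push 64. Stack: [1, 64]
BINARY_OP | → 1 | 64 = 65. Stack: [65]
LOAD_FAST z → push 64. Stack: [65, 64]
BINARY_OP - → 65 - 64 = 1. Stack: [1]
STORE_FAST m → m=1. Stack: []
LOAD_FAST_LOAD_FAST r,r → push 16,16. Stack: [16, 16]
BINARY_OP + → 16 + 16 = 32. Stack: [32]
LOAD_CONST → push 9. Stack: [32, 9]
BINARY_OP - → 32 - 9 = 23. Stack: [23]
STORE_FAST x → x=23. Stack: []
LOAD_FAST_LOAD_FAST a,x → push 4,23. Stack: [4, 23]
BINARY_OP - → 4 - 23 = -19. Stack: [-19]
LOAD_CONST → push 11. Stack: [-19, 11]
BINARY_OP * → -19 * 11 = -209. Stack: [-209]
STORE_FAST s → s=-209. Stack: []
LOAD_CONST → push 8. Stack: [8]
LOAD_FAST a → push 4. Stack: [8, 4]
BINARY_OP + → 8 + 4 = 12. Stack: [12]
STORE_FAST v → v=12. Stack: []
LOAD_FAST_LOAD_FAST v,m → push 12,1. Stack: [12, 1]
BINARY_OP // → 12 // 1 = 12. Stack: [12]
RETURN_VALUE → return 12.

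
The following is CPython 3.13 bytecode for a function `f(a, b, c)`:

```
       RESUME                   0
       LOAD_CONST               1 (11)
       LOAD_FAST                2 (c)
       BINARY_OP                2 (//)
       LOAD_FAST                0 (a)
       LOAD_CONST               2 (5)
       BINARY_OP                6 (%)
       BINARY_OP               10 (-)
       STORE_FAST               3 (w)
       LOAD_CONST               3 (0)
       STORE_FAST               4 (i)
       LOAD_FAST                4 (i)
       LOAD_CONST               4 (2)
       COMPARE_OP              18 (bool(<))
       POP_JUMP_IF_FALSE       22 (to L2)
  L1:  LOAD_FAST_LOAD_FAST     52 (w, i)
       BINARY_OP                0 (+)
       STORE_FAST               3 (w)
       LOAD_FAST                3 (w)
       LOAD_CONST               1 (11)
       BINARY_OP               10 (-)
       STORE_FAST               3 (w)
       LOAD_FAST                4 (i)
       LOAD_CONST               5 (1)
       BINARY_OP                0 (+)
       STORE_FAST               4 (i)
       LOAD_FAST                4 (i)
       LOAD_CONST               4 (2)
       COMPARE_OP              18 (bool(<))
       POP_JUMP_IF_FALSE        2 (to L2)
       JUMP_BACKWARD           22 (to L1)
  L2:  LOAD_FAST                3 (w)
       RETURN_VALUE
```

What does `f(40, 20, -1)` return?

-32

LOAD_CONST → push 11. Stack: [11]
LOAD_FAST c → push -1. Stack: [11, -1]
BINARY_OP // → 11 // -1 = -11. Stack: [-11]
LOAD_FAST a → push 40. Stack: [-11, 40]
LOAD_CONST → push 5. Stack: [-11, 40, 5]
BINARY_OP % → 40 % 5 = 0. Stack: [-11, 0]
BINARY_OP - → -11 - 0 = -11. Stack: [-11]
STORE_FAST w → w=-11. Stack: []
LOAD_CONST → push 0. Stack: [0]
STORE_FAST i → i=0. Stack: []
LOAD_FAST i → push 0. Stack: [0]
LOAD_CONST → push 2. Stack: [0, 2]
COMPARE_OP bool(<) → 0 vs 2 = True. Stack: [True]
POP_JUMP_IF_FALSE → pop True; no jump. Stack: []
LOAD_FAST_LOAD_FAST w,i → push -11,0. Stack: [-11, 0]
BINARY_OP + → -11 + 0 = -11. Stack: [-11]
STORE_FAST w → w=-11. Stack: []
LOAD_FAST w → push -11. Stack: [-11]
LOAD_CONST → push 11. Stack: [-11, 11]
BINARY_OP - → -11 - 11 = -22. Stack: [-22]
STORE_FAST w → w=-22. Stack: []
LOAD_FAST i → push 0. Stack: [0]
LOAD_CONST → push 1. Stack: [0, 1]
BINARY_OP + → 0 + 1 = 1. Stack: [1]
STORE_FAST i → i=1. Stack: []
LOAD_FAST i → push 1. Stack: [1]
LOAD_CONST → push 2. Stack: [1, 2]
COMPARE_OP bool(<) → 1 vs 2 = True. Stack: [True]
POP_JUMP_IF_FALSE → pop True; no jump. Stack: []
LOAD_FAST_LOAD_FAST w,i → push -22,1. Stack: [-22, 1]
BINARY_OP + → -22 + 1 = -21. Stack: [-21]
STORE_FAST w → w=-21. Stack: []
LOAD_FAST w → push -21. Stack: [-21]
LOAD_CONST → push 11. Stack: [-21, 11]
BINARY_OP - → -21 - 11 = -32. Stack: [-32]
STORE_FAST w → w=-32. Stack: []
LOAD_FAST i → push 1. Stack: [1]
LOAD_CONST → push 1. Stack: [1, 1]
BINARY_OP + → 1 + 1 = 2. Stack: [2]
STORE_FAST i → i=2. Stack: []
LOAD_FAST i → push 2. Stack: [2]
LOAD_CONST → push 2. Stack: [2, 2]
COMPARE_OP bool(<) → 2 vs 2 = False. Stack: [False]
POP_JUMP_IF_FALSE → pop False; jump. Stack: []
LOAD_FAST w → push -32. Stack: [-32]
RETURN_VALUE → return -32.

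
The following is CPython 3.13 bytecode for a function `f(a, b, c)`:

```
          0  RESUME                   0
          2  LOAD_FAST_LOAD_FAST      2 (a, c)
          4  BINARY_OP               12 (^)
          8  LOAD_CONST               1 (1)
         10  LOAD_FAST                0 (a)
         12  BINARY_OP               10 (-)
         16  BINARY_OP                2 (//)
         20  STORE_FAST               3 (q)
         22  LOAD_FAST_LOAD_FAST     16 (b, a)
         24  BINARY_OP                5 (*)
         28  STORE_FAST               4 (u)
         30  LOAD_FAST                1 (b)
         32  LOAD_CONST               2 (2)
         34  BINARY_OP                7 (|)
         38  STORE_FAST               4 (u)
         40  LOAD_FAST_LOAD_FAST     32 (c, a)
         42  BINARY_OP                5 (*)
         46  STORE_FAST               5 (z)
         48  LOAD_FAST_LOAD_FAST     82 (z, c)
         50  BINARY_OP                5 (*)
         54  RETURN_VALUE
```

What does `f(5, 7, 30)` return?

4500

LOAD_FAST_LOAD_FAST a,c → push 5,30. Stack: [5, 30]
BINARY_OP ^ → 5 ^ 30 = 27. Stack: [27]
LOAD_CONST → push 1. Stack: [27, 1]
LOAD_FAST a → push 5. Stack: [27, 1, 5]
BINARY_OP - → 1 - 5 = -4. Stack: [27, -4]
BINARY_OP // → 27 // -4 = -7. Stack: [-7]
STORE_FAST q → q=-7. Stack: []
LOAD_FAST_LOAD_FAST b,a → push 7,5. Stack: [7, 5]
BINARY_OP * → 7 * 5 = 35. Stack: [35]
STORE_FAST u → u=35. Stack: []
LOAD_FAST b → push 7. Stack: [7]
LOAD_CONST → push 2. Stack: [7, 2]
BINARY_OP | → 7 | 2 = 7. Stack: [7]
STORE_FAST u → u=7. Stack: []
LOAD_FAST_LOAD_FAST c,a → push 30,5. Stack: [30, 5]
BINARY_OP * → 30 * 5 = 150. Stack: [150]
STORE_FAST z → z=150. Stack: []
LOAD_FAST_LOAD_FAST z,c → push 150,30. Stack: [150, 30]
BINARY_OP * → 150 * 30 = 4500. Stack: [4500]
RETURN_VALUE → return 4500.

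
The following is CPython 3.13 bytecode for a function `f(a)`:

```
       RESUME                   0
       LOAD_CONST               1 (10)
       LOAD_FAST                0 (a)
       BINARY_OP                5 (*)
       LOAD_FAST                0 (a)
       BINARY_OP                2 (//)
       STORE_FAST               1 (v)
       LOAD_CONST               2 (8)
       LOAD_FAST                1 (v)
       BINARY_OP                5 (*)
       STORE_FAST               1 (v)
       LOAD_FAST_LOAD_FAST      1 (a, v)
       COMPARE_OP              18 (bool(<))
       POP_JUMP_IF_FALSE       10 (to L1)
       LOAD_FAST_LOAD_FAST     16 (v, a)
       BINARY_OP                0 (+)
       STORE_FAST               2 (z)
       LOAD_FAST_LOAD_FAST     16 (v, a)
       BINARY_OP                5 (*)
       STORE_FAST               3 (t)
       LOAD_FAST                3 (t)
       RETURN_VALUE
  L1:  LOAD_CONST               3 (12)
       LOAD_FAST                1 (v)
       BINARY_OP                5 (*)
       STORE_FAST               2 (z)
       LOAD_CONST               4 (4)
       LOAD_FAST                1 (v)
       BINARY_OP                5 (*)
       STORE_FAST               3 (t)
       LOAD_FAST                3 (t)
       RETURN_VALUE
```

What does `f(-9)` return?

LOAD_CONST → push 10. Stack: [10]
LOAD_FAST a → push -9. Stack: [10, -9]
BINARY_OP * → 10 * -9 = -90. Stack: [-90]
LOAD_FAST a → push -9. Stack: [-90, -9]
BINARY_OP // → -90 // -9 = 10. Stack: [10]
STORE_FAST v → v=10. Stack: []
LOAD_CONST → push 8. Stack: [8]
LOAD_FAST v → push 10. Stack: [8, 10]
BINARY_OP * → 8 * 10 = 80. Stack: [80]
STORE_FAST v → v=80. Stack: []
LOAD_FAST_LOAD_FAST a,v → push -9,80. Stack: [-9, 80]
COMPARE_OP bool(<) → -9 vs 80 = True. Stack: [True]
POP_JUMP_IF_FALSE → pop True; no jump. Stack: []
LOAD_FAST_LOAD_FAST v,a → push 80,-9. Stack: [80, -9]
BINARY_OP + → 80 + -9 = 71. Stack: [71]
STORE_FAST z → z=71. Stack: []
LOAD_FAST_LOAD_FAST v,a → push 80,-9. Stack: [80, -9]
BINARY_OP * → 80 * -9 = -720. Stack: [-720]
STORE_FAST t → t=-720. Stack: []
LOAD_FAST t → push -720. Stack: [-720]
RETURN_VALUE → return -720.

-720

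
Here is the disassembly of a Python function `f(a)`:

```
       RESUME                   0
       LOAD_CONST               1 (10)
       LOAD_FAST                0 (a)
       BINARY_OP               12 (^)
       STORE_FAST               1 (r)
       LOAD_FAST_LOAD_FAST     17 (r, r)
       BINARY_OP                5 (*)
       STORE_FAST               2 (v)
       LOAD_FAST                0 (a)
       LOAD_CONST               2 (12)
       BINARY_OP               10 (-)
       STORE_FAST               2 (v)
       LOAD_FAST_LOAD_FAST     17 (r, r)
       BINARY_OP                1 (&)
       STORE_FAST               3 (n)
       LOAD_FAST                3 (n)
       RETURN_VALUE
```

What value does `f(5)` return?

LOAD_CONST → push 10. Stack: [10]
LOAD_FAST a → push 5. Stack: [10, 5]
BINARY_OP ^ → 10 ^ 5 = 15. Stack: [15]
STORE_FAST r → r=15. Stack: []
LOAD_FAST_LOAD_FAST r,r → push 15,15. Stack: [15, 15]
BINARY_OP * → 15 * 15 = 225. Stack: [225]
STORE_FAST v → v=225. Stack: []
LOAD_FAST a → push 5. Stack: [5]
LOAD_CONST → push 12. Stack: [5, 12]
BINARY_OP - → 5 - 12 = -7. Stack: [-7]
STORE_FAST v → v=-7. Stack: []
LOAD_FAST_LOAD_FAST r,r → push 15,15. Stack: [15, 15]
BINARY_OP & → 15 & 15 = 15. Stack: [15]
STORE_FAST n → n=15. Stack: []
LOAD_FAST n → push 15. Stack: [15]
RETURN_VALUE → return 15.

15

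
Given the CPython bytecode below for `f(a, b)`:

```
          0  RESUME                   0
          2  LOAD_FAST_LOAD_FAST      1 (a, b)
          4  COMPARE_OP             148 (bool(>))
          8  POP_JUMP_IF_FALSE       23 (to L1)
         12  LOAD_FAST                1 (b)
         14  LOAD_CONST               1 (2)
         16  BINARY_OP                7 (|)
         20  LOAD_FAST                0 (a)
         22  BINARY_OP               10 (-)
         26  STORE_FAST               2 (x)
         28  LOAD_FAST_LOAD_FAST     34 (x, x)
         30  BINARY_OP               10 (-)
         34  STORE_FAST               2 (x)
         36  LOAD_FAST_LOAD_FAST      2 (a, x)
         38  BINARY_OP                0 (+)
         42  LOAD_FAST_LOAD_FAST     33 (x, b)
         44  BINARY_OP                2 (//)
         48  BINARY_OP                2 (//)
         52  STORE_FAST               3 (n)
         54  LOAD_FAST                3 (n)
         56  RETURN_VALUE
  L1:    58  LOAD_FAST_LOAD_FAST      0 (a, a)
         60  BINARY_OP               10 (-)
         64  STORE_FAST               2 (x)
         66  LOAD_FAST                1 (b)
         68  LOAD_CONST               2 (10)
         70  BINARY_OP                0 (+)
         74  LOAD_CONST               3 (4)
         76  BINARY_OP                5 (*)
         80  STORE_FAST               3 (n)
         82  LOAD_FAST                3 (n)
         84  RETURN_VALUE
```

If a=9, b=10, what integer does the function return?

LOAD_FAST_LOAD_FAST a,b → push 9,10. Stack: [9, 10]
COMPARE_OP bool(>) → 9 vs 10 = False. Stack: [False]
POP_JUMP_IF_FALSE → pop False; jump. Stack: []
LOAD_FAST_LOAD_FAST a,a → push 9,9. Stack: [9, 9]
BINARY_OP - → 9 - 9 = 0. Stack: [0]
STORE_FAST x → x=0. Stack: []
LOAD_FAST b → push 10. Stack: [10]
LOAD_CONST → push 10. Stack: [10, 10]
BINARY_OP + → 10 + 10 = 20. Stack: [20]
LOAD_CONST → push 4. Stack: [20, 4]
BINARY_OP * → 20 * 4 = 80. Stack: [80]
STORE_FAST n → n=80. Stack: []
LOAD_FAST n → push 80. Stack: [80]
RETURN_VALUE → return 80.

80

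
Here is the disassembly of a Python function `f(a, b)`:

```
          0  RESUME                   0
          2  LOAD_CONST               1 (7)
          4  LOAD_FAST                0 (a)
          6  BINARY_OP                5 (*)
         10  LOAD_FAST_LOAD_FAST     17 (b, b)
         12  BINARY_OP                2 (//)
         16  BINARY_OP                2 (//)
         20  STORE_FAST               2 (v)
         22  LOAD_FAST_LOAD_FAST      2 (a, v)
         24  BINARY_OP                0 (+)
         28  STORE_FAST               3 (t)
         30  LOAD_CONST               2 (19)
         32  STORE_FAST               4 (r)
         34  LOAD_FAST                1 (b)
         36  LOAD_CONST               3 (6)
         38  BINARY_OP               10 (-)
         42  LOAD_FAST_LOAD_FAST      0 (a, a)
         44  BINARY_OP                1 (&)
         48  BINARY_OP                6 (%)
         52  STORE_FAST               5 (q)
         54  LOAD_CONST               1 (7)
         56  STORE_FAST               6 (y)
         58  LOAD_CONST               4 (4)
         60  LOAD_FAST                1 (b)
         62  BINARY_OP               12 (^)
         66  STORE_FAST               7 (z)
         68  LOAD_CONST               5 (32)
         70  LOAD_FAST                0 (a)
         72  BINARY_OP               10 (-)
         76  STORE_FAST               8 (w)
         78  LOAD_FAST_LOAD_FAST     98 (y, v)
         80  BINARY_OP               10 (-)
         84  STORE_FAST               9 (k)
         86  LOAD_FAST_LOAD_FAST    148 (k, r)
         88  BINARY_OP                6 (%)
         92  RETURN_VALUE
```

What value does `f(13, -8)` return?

LOAD_CONST → push 7. Stack: [7]
LOAD_FAST a → push 13. Stack: [7, 13]
BINARY_OP * → 7 * 13 = 91. Stack: [91]
LOAD_FAST_LOAD_FAST b,b → push -8,-8. Stack: [91, -8, -8]
BINARY_OP // → -8 // -8 = 1. Stack: [91, 1]
BINARY_OP // → 91 // 1 = 91. Stack: [91]
STORE_FAST v → v=91. Stack: []
LOAD_FAST_LOAD_FAST a,v → push 13,91. Stack: [13, 91]
BINARY_OP + → 13 + 91 = 104. Stack: [104]
STORE_FAST t → t=104. Stack: []
LOAD_CONST → push 19. Stack: [19]
STORE_FAST r → r=19. Stack: []
LOAD_FAST b → push -8. Stack: [-8]
LOAD_CONST → push 6. Stack: [-8, 6]
BINARY_OP - → -8 - 6 = -14. Stack: [-14]
LOAD_FAST_LOAD_FAST a,a → push 13,13. Stack: [-14, 13, 13]
BINARY_OP & → 13 & 13 = 13. Stack: [-14, 13]
BINARY_OP % → -14 % 13 = 12. Stack: [12]
STORE_FAST q → q=12. Stack: []
LOAD_CONST → push 7. Stack: [7]
STORE_FAST y → y=7. Stack: []
LOAD_CONST → push 4. Stack: [4]
LOAD_FAST b → push -8. Stack: [4, -8]
BINARY_OP ^ → 4 ^ -8 = -4. Stack: [-4]
STORE_FAST z → z=-4. Stack: []
LOAD_CONST → push 32. Stack: [32]
LOAD_FAST a → push 13. Stack: [32, 13]
BINARY_OP - → 32 - 13 = 19. Stack: [19]
STORE_FAST w → w=19. Stack: []
LOAD_FAST_LOAD_FAST y,v → push 7,91. Stack: [7, 91]
BINARY_OP - → 7 - 91 = -84. Stack: [-84]
STORE_FAST k → k=-84. Stack: []
LOAD_FAST_LOAD_FAST k,r → push -84,19. Stack: [-84, 19]
BINARY_OP % → -84 % 19 = 11. Stack: [11]
RETURN_VALUE → return 11.

11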